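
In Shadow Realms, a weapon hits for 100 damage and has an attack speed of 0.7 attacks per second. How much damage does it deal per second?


DPS = damage * attack_speed
= 100 * 0.7
= 70.0

70.0 DPS


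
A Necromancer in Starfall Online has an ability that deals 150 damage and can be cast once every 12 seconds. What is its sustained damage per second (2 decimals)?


DPS = damage / cooldown
= 150 / 12
= 12.50

12.50 DPS


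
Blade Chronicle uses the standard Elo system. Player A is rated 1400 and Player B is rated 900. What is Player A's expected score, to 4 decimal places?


Elo expected score: Ea = 1/(1 + 10^((Rb-Ra)/400))
Rb - Ra = 900 - 1400 = -500
(Rb-Ra)/400 = -500/400 = -1.25
10^-1.25 = 0.056234
Ea = 1/(1 + 0.056234) = 1/1.056234 = 0.9468

0.9468


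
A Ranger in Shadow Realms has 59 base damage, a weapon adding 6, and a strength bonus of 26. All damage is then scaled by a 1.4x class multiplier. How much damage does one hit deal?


Sum base + weapon + str = 59 + 6 + 26 = 91
Multiply by 1.4:
91 * 1.4 = 127.4

127.4 damage


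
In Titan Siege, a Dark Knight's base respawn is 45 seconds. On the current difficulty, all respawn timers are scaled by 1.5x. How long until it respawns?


Respawn time = base * multiplier
= 45 * 1.5
= 67.5 seconds

67.5 seconds


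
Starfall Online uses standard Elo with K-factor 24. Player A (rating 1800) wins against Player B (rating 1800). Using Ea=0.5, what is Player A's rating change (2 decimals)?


Elo update: delta = K * (S - Ea), where S = 1 (wins)
S - Ea = 1 - 0.5 = 0.5
Rating change = 24 * 0.5
= 12.00

12.00 rating points


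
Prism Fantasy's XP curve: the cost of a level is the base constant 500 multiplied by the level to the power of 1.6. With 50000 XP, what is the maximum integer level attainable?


XP = 500 * level^1.6, so level = (XP / 500)^(1/1.6)
= (50000 / 500)^(1/1.6)
= 100.0^0.625
= 17.7828
Floor: level = 17

level 17


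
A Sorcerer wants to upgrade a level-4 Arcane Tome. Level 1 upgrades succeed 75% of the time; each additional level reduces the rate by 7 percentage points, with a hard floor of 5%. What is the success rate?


raw_rate = 75 - 7 * (4 - 1)
= 75 - 7 * 3
= 75 - 21
= 54
Apply floor: max(54, 5) = 54%

54%


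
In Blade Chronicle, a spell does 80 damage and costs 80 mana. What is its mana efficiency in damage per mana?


Efficiency = damage / mana
= 80 / 80
= 1.00

1.00 dmg/mana


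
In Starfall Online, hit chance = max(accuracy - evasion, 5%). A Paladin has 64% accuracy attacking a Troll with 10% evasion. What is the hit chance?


accuracy - evasion = 64 - 10 = 54
Apply floor: max(54, 5) = 54
Hit chance = 54%

54%


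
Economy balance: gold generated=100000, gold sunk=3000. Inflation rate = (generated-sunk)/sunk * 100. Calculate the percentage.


Net gold = 100000 - 3000 = 97000
Inflation rate = net / sunk * 100 = 97000 / 3000 * 100
= 32.333333 * 100
= 3233.33%

3233.33%


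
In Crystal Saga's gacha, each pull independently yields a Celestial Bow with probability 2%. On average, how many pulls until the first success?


Expected pulls for a geometric distribution = 1/p = 100 / rate%
= 100 / 2
= 50.0

50.0 pulls


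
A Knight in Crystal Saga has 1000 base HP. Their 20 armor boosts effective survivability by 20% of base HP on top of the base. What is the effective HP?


EHP = 1000 * (1 + 20/100)
= 1000 * (1 + 0.2)
= 1000 * 1.2
= 1200.0

1200.0 EHP


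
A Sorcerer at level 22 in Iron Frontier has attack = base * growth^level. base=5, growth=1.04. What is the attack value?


value = base * growth^level
= 5 * 1.04^22
= 5 * 2.369919
= 11.85

11.85 attack


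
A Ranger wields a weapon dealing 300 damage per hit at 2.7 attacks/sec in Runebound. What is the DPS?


DPS = damage * attack_speed
= 300 * 2.7
= 810.0

810.0 DPS


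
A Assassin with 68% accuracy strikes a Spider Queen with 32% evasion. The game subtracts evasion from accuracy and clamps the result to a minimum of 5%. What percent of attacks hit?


accuracy - evasion = 68 - 32 = 36
Apply floor: max(36, 5) = 36
Hit chance = 36%

36%


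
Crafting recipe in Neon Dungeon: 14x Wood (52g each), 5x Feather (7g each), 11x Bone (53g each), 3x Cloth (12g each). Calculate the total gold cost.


Cost breakdown:
  Wood: 14 * 52 = 728
  Feather: 5 * 7 = 35
  Bone: 11 * 53 = 583
  Cloth: 3 * 12 = 36
Total = 728 + 35 + 583 + 36 = 1382

1382 gold


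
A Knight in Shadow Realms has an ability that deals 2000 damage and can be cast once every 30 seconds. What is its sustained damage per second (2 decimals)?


DPS = damage / cooldown
= 2000 / 30
= 66.67

66.67 DPS


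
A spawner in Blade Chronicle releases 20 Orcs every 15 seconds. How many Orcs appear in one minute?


Spawns per minute = count * (60 / interval)
= 20 * (60 / 15)
= 20 * 4.0
= 80.0

80.0 per minute


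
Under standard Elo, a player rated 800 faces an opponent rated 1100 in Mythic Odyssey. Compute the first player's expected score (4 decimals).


Elo expected score: Ea = 1/(1 + 10^((Rb-Ra)/400))
Rb - Ra = 1100 - 800 = 300
(Rb-Ra)/400 = 300/400 = 0.75
10^0.75 = 5.623413
Ea = 1/(1 + 5.623413) = 1/6.623413 = 0.1510

0.1510


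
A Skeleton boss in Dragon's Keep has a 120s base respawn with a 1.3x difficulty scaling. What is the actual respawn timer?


Respawn time = base * multiplier
= 120 * 1.3
= 156.0 seconds

156.0 seconds


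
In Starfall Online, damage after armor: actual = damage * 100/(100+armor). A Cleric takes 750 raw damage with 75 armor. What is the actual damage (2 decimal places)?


actual = 750 * 100 / (100 + 75)
= 750 * 100 / 175
= 75000 / 175
= 428.57

428.57 damage


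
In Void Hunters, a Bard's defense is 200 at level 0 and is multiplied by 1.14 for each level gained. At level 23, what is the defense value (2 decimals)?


value = base * growth^level
= 200 * 1.14^23
= 200 * 20.361585
= 4072.32

4072.32 defense


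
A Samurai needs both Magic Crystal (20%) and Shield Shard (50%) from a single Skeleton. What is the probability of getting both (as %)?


For independent events, P(both) = P(A) * P(B)
= 20% * 50%
= 1000 / 100 %
= 10.0%

10.0%


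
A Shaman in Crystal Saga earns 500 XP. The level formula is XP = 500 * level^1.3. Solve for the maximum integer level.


XP = 500 * level^1.3, so level = (XP / 500)^(1/1.3)
= (500 / 500)^(1/1.3)
= 1.0^0.7692
= 1.0
Floor: level = 1

level 1


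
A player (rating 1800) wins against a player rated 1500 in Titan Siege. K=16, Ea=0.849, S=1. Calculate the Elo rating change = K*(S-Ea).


Elo update: delta = K * (S - Ea), where S = 1 (wins)
S - Ea = 1 - 0.849 = 0.151
Rating change = 16 * 0.151
= 2.42

2.42 rating points


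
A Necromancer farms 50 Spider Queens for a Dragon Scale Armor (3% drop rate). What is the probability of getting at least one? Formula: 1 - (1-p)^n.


P(at least one) = 1 - P(none) = 1 - (1-p)^n
p = 3/100 = 0.03
1 - p = 0.97
(1 - p)^50 = 0.97^50 = 0.218065
P(at least one) = 1 - 0.218065 = 0.7819

0.7819


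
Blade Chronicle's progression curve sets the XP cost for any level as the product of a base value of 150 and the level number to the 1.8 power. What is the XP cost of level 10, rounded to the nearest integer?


XP = 150 * level^1.8
Substitute level = 10:
XP = 150 * 10^1.8
= 150 * 63.0957
= 9464

9464 XP


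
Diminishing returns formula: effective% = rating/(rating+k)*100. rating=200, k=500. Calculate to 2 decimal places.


effective% = rating / (rating + k) * 100
= 200 / (200 + 500) * 100
= 200 / 700 * 100
= 0.285714 * 100
= 28.57%

28.57%


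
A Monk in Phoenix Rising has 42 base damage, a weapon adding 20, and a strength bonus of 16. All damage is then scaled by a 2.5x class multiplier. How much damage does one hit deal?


Sum base + weapon + str = 42 + 20 + 16 = 78
Multiply by 2.5:
78 * 2.5 = 195.0

195.0 damage


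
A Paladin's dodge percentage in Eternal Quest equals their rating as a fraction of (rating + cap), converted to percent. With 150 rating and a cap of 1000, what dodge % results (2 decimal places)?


dodge% = 150 / (150 + 1000) * 100
= 150 / 1150 * 100
= 0.130435 * 100
= 13.04%

13.04%


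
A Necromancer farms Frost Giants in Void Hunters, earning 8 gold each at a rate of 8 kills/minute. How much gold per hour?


Gold per minute = 8 * 8 = 64
Gold per hour = 64 * 60 = 3840

3840 gold/hour


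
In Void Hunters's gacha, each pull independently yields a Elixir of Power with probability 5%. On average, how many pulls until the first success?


Expected pulls for a geometric distribution = 1/p = 100 / rate%
= 100 / 5
= 20.0

20.0 pulls


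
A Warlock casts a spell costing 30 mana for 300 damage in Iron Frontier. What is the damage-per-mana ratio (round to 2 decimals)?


Efficiency = damage / mana
= 300 / 30
= 10.00

10.00 dmg/mana


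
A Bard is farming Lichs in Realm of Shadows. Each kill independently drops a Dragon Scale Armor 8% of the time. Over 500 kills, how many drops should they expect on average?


Expected drops = kills * (drop_rate / 100)
= 500 * (8 / 100)
= 500 * 0.08
= 40.0

40.0 drops


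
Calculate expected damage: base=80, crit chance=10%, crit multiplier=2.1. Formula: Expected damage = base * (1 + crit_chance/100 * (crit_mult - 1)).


E[dmg] = base * (1 + crit_chance * (crit_mult - 1))
cc as decimal = 10/100 = 0.1
cm - 1 = 2.1 - 1 = 1.1
Bonus factor = 0.1 * 1.1 = 0.11
Total multiplier = 1 + 0.11 = 1.11
Expected damage = 80 * 1.11 = 88.80

88.80 damage


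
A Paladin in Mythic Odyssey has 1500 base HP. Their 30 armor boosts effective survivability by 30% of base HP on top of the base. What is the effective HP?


EHP = 1500 * (1 + 30/100)
= 1500 * (1 + 0.3)
= 1500 * 1.3
= 1950.0

1950.0 EHP


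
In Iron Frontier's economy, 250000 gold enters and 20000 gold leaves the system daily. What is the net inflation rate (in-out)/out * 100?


Net gold = 250000 - 20000 = 230000
Inflation rate = net / sunk * 100 = 230000 / 20000 * 100
= 11.5 * 100
= 1150.00%

1150.00%


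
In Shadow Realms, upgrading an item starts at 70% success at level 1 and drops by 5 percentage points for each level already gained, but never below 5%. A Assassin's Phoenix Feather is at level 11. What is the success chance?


raw_rate = 70 - 5 * (11 - 1)
= 70 - 5 * 10
= 70 - 50
= 20
Apply floor: max(20, 5) = 20%

20%


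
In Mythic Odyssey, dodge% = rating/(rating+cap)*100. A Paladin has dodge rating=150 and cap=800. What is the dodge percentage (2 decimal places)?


dodge% = 150 / (150 + 800) * 100
= 150 / 950 * 100
= 0.157895 * 100
= 15.79%

15.79%


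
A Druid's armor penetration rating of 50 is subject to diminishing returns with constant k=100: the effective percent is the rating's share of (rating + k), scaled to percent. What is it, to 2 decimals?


effective% = rating / (rating + k) * 100
= 50 / (50 + 100) * 100
= 50 / 150 * 100
= 0.333333 * 100
= 33.33%

33.33%


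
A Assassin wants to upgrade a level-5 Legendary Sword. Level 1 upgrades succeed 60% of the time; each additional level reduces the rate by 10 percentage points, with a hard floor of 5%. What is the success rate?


raw_rate = 60 - 10 * (5 - 1)
= 60 - 10 * 4
= 60 - 40
= 20
Apply floor: max(20, 5) = 20%

20%


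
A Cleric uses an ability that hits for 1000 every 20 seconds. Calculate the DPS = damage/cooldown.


DPS = damage / cooldown
= 1000 / 20
= 50.00

50.00 DPS


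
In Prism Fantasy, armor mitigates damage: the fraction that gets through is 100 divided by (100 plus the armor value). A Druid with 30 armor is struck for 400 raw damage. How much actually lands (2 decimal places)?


actual = 400 * 100 / (100 + 30)
= 400 * 100 / 130
= 40000 / 130
= 307.69

307.69 damage


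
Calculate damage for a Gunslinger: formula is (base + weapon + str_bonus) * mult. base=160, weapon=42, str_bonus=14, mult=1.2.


Sum base + weapon + str = 160 + 42 + 14 = 216
Multiply by 1.2:
216 * 1.2 = 259.2

259.2 damage


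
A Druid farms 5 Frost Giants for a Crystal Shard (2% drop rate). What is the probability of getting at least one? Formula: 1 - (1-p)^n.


P(at least one) = 1 - P(none) = 1 - (1-p)^n
p = 2/100 = 0.02
1 - p = 0.98
(1 - p)^5 = 0.98^5 = 0.903921
P(at least one) = 1 - 0.903921 = 0.0961

0.0961


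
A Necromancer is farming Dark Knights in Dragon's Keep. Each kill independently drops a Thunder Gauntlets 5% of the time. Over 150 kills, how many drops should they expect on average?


Expected drops = kills * (drop_rate / 100)
= 150 * (5 / 100)
= 150 * 0.05
= 7.5

7.5 drops


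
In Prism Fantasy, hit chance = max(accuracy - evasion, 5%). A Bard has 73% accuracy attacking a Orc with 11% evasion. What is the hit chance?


accuracy - evasion = 73 - 11 = 62
Apply floor: max(62, 5) = 62
Hit chance = 62%

62%


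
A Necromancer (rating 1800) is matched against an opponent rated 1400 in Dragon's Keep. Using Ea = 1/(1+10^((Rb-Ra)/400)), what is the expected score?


Elo expected score: Ea = 1/(1 + 10^((Rb-Ra)/400))
Rb - Ra = 1400 - 1800 = -400
(Rb-Ra)/400 = -400/400 = -1.0
10^-1.0 = 0.1
Ea = 1/(1 + 0.1) = 1/1.1 = 0.9091

0.9091


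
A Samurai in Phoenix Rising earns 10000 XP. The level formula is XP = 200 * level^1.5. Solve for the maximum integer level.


XP = 200 * level^1.5, so level = (XP / 200)^(1/1.5)
= (10000 / 200)^(1/1.5)
= 50.0^0.6667
= 13.5721
Floor: level = 13

level 13


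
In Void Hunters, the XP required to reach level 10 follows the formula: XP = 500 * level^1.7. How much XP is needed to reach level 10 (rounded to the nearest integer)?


XP = 500 * level^1.7
Substitute level = 10:
XP = 500 * 10^1.7
= 500 * 50.1187
= 25059

25059 XP


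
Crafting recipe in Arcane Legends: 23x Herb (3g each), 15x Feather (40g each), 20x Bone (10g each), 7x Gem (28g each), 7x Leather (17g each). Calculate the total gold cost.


Cost breakdown:
  Herb: 23 * 3 = 69
  Feather: 15 * 40 = 600
  Bone: 20 * 10 = 200
  Gem: 7 * 28 = 196
  Leather: 7 * 17 = 119
Total = 69 + 600 + 200 + 196 + 119 = 1184

1184 gold


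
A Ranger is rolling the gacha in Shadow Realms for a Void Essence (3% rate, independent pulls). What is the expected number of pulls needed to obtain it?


Expected pulls for a geometric distribution = 1/p = 100 / rate%
= 100 / 3
= 33.33

33.33 pulls


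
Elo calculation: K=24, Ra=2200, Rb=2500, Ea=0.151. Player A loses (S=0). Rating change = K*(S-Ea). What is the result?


Elo update: delta = K * (S - Ea), where S = 0 (loses)
S - Ea = 0 - 0.151 = -0.151
Rating change = 24 * -0.151
= -3.62

-3.62 rating points


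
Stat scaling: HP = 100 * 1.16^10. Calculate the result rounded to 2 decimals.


value = base * growth^level
= 100 * 1.16^10
= 100 * 4.411435
= 441.14

441.14 HP


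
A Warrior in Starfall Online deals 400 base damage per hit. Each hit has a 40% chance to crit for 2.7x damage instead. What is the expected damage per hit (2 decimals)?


E[dmg] = base * (1 + crit_chance * (crit_mult - 1))
cc as decimal = 40/100 = 0.4
cm - 1 = 2.7 - 1 = 1.7
Bonus factor = 0.4 * 1.7 = 0.68
Total multiplier = 1 + 0.68 = 1.68
Expected damage = 400 * 1.68 = 672.00

672.00 damage


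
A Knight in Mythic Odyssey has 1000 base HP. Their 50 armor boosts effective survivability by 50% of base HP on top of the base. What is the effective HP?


EHP = 1000 * (1 + 50/100)
= 1000 * (1 + 0.5)
= 1000 * 1.5
= 1500.0

1500.0 EHP


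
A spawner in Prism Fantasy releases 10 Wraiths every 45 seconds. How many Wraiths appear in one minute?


Spawns per minute = count * (60 / interval)
= 10 * (60 / 45)
= 10 * 1.3333
= 13.33

13.33 per minute


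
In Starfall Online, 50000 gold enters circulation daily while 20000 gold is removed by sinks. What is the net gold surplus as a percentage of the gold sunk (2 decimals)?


Net gold = 50000 - 20000 = 30000
Inflation rate = net / sunk * 100 = 30000 / 20000 * 100
= 1.5 * 100
= 150.00%

150.00%


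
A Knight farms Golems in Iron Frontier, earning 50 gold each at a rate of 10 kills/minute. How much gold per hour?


Gold per minute = 50 * 10 = 500
Gold per hour = 500 * 60 = 30000

30000 gold/hour


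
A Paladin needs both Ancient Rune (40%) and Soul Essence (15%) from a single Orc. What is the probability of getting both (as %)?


For independent events, P(both) = P(A) * P(B)
= 40% * 15%
= 600 / 100 %
= 6.0%

6.0%


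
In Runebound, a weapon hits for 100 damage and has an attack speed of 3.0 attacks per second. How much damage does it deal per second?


DPS = damage * attack_speed
= 100 * 3.0
= 300.0

300.0 DPS


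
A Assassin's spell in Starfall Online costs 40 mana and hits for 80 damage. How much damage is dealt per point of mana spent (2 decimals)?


Efficiency = damage / mana
= 80 / 40
= 2.00

2.00 dmg/mana


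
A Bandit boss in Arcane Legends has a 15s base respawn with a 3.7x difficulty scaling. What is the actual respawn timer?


Respawn time = base * multiplier
= 15 * 3.7
= 55.5 seconds

55.5 seconds


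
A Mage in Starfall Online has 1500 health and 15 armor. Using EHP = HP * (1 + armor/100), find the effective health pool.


EHP = 1500 * (1 + 15/100)
= 1500 * (1 + 0.15)
= 1500 * 1.15
= 1725.0

1725.0 EHP


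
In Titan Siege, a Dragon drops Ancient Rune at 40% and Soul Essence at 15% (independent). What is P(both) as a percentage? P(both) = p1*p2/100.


For independent events, P(both) = P(A) * P(B)
= 40% * 15%
= 600 / 100 %
= 6.0%

6.0%


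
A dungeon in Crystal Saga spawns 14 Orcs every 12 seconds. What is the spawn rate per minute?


Spawns per minute = count * (60 / interval)
= 14 * (60 / 12)
= 14 * 5.0
= 70.0

70.0 per minute


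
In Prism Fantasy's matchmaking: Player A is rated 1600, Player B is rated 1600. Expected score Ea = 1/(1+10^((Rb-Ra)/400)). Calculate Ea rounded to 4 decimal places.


Elo expected score: Ea = 1/(1 + 10^((Rb-Ra)/400))
Rb - Ra = 1600 - 1600 = 0
(Rb-Ra)/400 = 0/400 = 0.0
10^0.0 = 1.0
Ea = 1/(1 + 1.0) = 1/2.0 = 0.5000

0.5000


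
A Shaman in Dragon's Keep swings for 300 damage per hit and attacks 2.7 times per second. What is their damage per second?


DPS = damage * attack_speed
= 300 * 2.7
= 810.0

810.0 DPS


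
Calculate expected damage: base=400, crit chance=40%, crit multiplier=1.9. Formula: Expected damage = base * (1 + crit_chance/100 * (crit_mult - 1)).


E[dmg] = base * (1 + crit_chance * (crit_mult - 1))
cc as decimal = 40/100 = 0.4
cm - 1 = 1.9 - 1 = 0.9
Bonus factor = 0.4 * 0.9 = 0.36
Total multiplier = 1 + 0.36 = 1.36
Expected damage = 400 * 1.36 = 544.00

544.00 damage


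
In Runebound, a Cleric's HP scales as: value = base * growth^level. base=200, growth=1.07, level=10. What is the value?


value = base * growth^level
= 200 * 1.07^10
= 200 * 1.967151
= 393.43

393.43 HP


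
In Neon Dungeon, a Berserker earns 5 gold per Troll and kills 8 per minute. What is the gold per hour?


Gold per minute = 5 * 8 = 40
Gold per hour = 40 * 60 = 2400

2400 gold/hour


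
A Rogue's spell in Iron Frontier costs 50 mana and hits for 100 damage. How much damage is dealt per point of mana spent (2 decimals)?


Efficiency = damage / mana
= 100 / 50
= 2.00

2.00 dmg/mana


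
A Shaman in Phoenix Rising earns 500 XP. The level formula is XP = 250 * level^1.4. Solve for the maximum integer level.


XP = 250 * level^1.4, so level = (XP / 250)^(1/1.4)
= (500 / 250)^(1/1.4)
= 2.0^0.7143
= 1.6407
Floor: level = 1

level 1


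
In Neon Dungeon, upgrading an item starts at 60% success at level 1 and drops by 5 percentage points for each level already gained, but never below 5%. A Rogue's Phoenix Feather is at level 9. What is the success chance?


raw_rate = 60 - 5 * (9 - 1)
= 60 - 5 * 8
= 60 - 40
= 20
Apply floor: max(20, 5) = 20%

20%


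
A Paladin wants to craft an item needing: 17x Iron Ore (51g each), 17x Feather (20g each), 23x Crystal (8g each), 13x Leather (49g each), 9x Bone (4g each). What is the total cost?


Cost breakdown:
  Iron Ore: 17 * 51 = 867
  Feather: 17 * 20 = 340
  Crystal: 23 * 8 = 184
  Leather: 13 * 49 = 637
  Bone: 9 * 4 = 36
Total = 867 + 340 + 184 + 637 + 36 = 2064

2064 gold


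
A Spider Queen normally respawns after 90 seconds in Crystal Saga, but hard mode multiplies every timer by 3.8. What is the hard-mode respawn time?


Respawn time = base * multiplier
= 90 * 3.8
= 342.0 seconds

342.0 seconds


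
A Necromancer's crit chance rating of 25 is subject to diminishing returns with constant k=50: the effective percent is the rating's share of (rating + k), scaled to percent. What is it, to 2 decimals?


effective% = rating / (rating + k) * 100
= 25 / (25 + 50) * 100
= 25 / 75 * 100
= 0.333333 * 100
= 33.33%

33.33%


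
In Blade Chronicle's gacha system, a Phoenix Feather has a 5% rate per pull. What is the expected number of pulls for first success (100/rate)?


Expected pulls for a geometric distribution = 1/p = 100 / rate%
= 100 / 5
= 20.0

20.0 pulls


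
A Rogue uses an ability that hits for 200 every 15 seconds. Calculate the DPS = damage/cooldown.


DPS = damage / cooldown
= 200 / 15
= 13.33

13.33 DPS


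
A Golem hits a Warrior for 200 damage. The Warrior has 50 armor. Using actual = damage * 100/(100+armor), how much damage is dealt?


actual = 200 * 100 / (100 + 50)
= 200 * 100 / 150
= 20000 / 150
= 133.33

133.33 damage


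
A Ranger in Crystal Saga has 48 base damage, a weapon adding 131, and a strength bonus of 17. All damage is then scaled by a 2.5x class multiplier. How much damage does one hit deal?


Sum base + weapon + str = 48 + 131 + 17 = 196
Multiply by 2.5:
196 * 2.5 = 490.0

490.0 damage


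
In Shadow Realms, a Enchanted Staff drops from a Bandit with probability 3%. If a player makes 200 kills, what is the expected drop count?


Expected drops = kills * (drop_rate / 100)
= 200 * (3 / 100)
= 200 * 0.03
= 6.0

6.0 drops


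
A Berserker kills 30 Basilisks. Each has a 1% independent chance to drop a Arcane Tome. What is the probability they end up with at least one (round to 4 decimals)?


P(at least one) = 1 - P(none) = 1 - (1-p)^n
p = 1/100 = 0.01
1 - p = 0.99
(1 - p)^30 = 0.99^30 = 0.739700
P(at least one) = 1 - 0.739700 = 0.2603

0.2603


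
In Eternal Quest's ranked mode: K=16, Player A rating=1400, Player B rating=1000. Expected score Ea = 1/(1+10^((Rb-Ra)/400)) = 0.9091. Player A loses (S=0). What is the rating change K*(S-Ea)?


Elo update: delta = K * (S - Ea), where S = 0 (loses)
S - Ea = 0 - 0.9091 = -0.9091
Rating change = 16 * -0.9091
= -14.55

-14.55 rating points


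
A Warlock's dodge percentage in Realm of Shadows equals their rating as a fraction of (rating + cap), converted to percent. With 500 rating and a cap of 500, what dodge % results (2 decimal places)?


dodge% = 500 / (500 + 500) * 100
= 500 / 1000 * 100
= 0.5 * 100
= 50.00%

50.00%


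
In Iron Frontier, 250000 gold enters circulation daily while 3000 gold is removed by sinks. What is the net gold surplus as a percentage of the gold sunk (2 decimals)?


Net gold = 250000 - 3000 = 247000
Inflation rate = net / sunk * 100 = 247000 / 3000 * 100
= 82.333333 * 100
= 8233.33%

8233.33%


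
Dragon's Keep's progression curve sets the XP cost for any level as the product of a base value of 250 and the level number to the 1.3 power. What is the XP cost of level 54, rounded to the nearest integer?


XP = 250 * level^1.3
Substitute level = 54:
XP = 250 * 54^1.3
= 250 * 178.6948
= 44674

44674 XP


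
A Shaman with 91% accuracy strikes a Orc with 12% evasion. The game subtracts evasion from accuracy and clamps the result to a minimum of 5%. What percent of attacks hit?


accuracy - evasion = 91 - 12 = 79
Apply floor: max(79, 5) = 79
Hit chance = 79%

79%


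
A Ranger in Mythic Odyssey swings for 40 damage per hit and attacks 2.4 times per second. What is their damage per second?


DPS = damage * attack_speed
= 40 * 2.4
= 96.0

96.0 DPS


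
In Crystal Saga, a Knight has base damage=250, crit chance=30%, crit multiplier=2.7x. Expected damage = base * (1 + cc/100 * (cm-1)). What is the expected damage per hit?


E[dmg] = base * (1 + crit_chance * (crit_mult - 1))
cc as decimal = 30/100 = 0.3
cm - 1 = 2.7 - 1 = 1.7
Bonus factor = 0.3 * 1.7 = 0.51
Total multiplier = 1 + 0.51 = 1.51
Expected damage = 250 * 1.51 = 377.50

377.50 damage


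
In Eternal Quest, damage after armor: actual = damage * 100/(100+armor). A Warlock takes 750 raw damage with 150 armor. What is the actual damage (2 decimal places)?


actual = 750 * 100 / (100 + 150)
= 750 * 100 / 250
= 75000 / 250
= 300.00

300.00 damage


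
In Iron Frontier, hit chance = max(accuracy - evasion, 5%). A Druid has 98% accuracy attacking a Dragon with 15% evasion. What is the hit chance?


accuracy - evasion = 98 - 15 = 83
Apply floor: max(83, 5) = 83
Hit chance = 83%

83%


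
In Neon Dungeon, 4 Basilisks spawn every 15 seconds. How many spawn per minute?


Spawns per minute = count * (60 / interval)
= 4 * (60 / 15)
= 4 * 4.0
= 16.0

16.0 per minute


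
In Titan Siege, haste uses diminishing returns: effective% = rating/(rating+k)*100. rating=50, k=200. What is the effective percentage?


effective% = rating / (rating + k) * 100
= 50 / (50 + 200) * 100
= 50 / 250 * 100
= 0.2 * 100
= 20.00%

20.00%


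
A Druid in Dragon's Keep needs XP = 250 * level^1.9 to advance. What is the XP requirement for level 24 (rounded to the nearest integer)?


XP = 250 * level^1.9
Substitute level = 24:
XP = 250 * 24^1.9
= 250 * 419.1808
= 104795

104795 XP


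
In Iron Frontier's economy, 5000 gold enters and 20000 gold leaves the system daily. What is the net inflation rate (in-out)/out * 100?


Net gold = 5000 - 20000 = -15000
Inflation rate = net / sunk * 100 = -15000 / 20000 * 100
= -0.75 * 100
= -75.00%

-75.00%


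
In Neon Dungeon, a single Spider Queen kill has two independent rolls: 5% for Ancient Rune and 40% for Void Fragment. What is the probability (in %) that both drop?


For independent events, P(both) = P(A) * P(B)
= 5% * 40%
= 200 / 100 %
= 2.0%

2.0%


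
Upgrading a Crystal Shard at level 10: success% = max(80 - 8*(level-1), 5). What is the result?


raw_rate = 80 - 8 * (10 - 1)
= 80 - 8 * 9
= 80 - 72
= 8
Apply floor: max(8, 5) = 8%

8%


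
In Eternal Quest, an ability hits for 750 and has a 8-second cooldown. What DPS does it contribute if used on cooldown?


DPS = damage / cooldown
= 750 / 8
= 93.75

93.75 DPS


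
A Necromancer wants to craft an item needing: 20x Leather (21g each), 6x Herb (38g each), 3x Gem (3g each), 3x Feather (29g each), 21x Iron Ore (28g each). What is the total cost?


Cost breakdown:
  Leather: 20 * 21 = 420
  Herb: 6 * 38 = 228
  Gem: 3 * 3 = 9
  Feather: 3 * 29 = 87
  Iron Ore: 21 * 28 = 588
Total = 420 + 228 + 9 + 87 + 588 = 1332

1332 gold


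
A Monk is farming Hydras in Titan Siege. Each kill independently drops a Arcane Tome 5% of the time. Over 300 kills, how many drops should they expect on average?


Expected drops = kills * (drop_rate / 100)
= 300 * (5 / 100)
= 300 * 0.05
= 15.0

15.0 drops


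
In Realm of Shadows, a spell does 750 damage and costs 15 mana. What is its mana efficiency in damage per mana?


Efficiency = damage / mana
= 750 / 15
= 50.00

50.00 dmg/mana


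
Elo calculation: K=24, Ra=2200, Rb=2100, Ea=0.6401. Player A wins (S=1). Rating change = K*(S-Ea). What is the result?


Elo update: delta = K * (S - Ea), where S = 1 (wins)
S - Ea = 1 - 0.6401 = 0.3599
Rating change = 24 * 0.3599
= 8.64

8.64 rating points


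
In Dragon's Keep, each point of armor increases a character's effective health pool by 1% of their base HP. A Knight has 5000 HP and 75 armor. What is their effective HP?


EHP = 5000 * (1 + 75/100)
= 5000 * (1 + 0.75)
= 5000 * 1.75
= 8750.0

8750.0 EHP


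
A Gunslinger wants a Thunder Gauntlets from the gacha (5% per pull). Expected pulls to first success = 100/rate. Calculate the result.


Expected pulls for a geometric distribution = 1/p = 100 / rate%
= 100 / 5
= 20.0

20.0 pulls


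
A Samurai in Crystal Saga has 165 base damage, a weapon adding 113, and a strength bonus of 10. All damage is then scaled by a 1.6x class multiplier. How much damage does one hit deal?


Sum base + weapon + str = 165 + 113 + 10 = 288
Multiply by 1.6:
288 * 1.6 = 460.8

460.8 damage


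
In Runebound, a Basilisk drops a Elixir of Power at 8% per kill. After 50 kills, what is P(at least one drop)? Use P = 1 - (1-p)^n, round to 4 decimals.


P(at least one) = 1 - P(none) = 1 - (1-p)^n
p = 8/100 = 0.08
1 - p = 0.92
(1 - p)^50 = 0.92^50 = 0.015466
P(at least one) = 1 - 0.015466 = 0.9845

0.9845


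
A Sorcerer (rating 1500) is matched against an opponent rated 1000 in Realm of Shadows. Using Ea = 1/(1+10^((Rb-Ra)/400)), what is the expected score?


Elo expected score: Ea = 1/(1 + 10^((Rb-Ra)/400))
Rb - Ra = 1000 - 1500 = -500
(Rb-Ra)/400 = -500/400 = -1.25
10^-1.25 = 0.056234
Ea = 1/(1 + 0.056234) = 1/1.056234 = 0.9468

0.9468


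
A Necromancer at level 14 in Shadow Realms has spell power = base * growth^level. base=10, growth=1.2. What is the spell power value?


value = base * growth^level
= 10 * 1.2^14
= 10 * 12.839185
= 128.39

128.39 spell power


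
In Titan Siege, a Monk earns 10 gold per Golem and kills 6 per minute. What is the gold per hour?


Gold per minute = 10 * 6 = 60
Gold per hour = 60 * 60 = 3600

3600 gold/hour


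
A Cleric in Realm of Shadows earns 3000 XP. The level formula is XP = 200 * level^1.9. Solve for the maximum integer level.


XP = 200 * level^1.9, so level = (XP / 200)^(1/1.9)
= (3000 / 200)^(1/1.9)
= 15.0^0.5263
= 4.1591
Floor: level = 4

level 4


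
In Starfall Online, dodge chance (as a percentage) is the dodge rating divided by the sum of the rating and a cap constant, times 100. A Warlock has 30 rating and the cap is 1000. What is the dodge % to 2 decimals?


dodge% = 30 / (30 + 1000) * 100
= 30 / 1030 * 100
= 0.029126 * 100
= 2.91%

2.91%


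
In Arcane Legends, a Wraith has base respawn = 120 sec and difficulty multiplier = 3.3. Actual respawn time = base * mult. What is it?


Respawn time = base * multiplier
= 120 * 3.3
= 396.0 seconds

396.0 seconds


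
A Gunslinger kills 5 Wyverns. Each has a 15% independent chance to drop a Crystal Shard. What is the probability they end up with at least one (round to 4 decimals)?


P(at least one) = 1 - P(none) = 1 - (1-p)^n
p = 15/100 = 0.15
1 - p = 0.85
(1 - p)^5 = 0.85^5 = 0.443705
P(at least one) = 1 - 0.443705 = 0.5563

0.5563


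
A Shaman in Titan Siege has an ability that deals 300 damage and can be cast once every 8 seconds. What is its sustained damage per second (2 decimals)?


DPS = damage / cooldown
= 300 / 8
= 37.50

37.50 DPS


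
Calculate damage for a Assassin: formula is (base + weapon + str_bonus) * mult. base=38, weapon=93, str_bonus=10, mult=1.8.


Sum base + weapon + str = 38 + 93 + 10 = 141
Multiply by 1.8:
141 * 1.8 = 253.8

253.8 damage


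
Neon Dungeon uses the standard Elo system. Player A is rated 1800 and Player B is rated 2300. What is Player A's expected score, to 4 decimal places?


Elo expected score: Ea = 1/(1 + 10^((Rb-Ra)/400))
Rb - Ra = 2300 - 1800 = 500
(Rb-Ra)/400 = 500/400 = 1.25
10^1.25 = 17.782794
Ea = 1/(1 + 17.782794) = 1/18.782794 = 0.0532

0.0532


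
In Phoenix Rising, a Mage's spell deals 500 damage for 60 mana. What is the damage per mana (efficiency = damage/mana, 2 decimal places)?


Efficiency = damage / mana
= 500 / 60
= 8.33

8.33 dmg/mana


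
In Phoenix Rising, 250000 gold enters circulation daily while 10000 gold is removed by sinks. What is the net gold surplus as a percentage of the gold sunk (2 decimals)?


Net gold = 250000 - 10000 = 240000
Inflation rate = net / sunk * 100 = 240000 / 10000 * 100
= 24.0 * 100
= 2400.00%

2400.00%


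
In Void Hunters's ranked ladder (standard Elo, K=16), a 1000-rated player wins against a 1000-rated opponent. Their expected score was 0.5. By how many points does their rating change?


Elo update: delta = K * (S - Ea), where S = 1 (wins)
S - Ea = 1 - 0.5 = 0.5
Rating change = 16 * 0.5
= 8.00

8.00 rating points


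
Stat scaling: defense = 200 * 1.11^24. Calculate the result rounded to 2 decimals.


value = base * growth^level
= 200 * 1.11^24
= 200 * 12.239157
= 2447.83

2447.83 defense


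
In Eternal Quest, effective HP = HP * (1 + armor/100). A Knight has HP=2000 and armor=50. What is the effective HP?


EHP = 2000 * (1 + 50/100)
= 2000 * (1 + 0.5)
= 2000 * 1.5
= 3000.0

3000.0 EHP


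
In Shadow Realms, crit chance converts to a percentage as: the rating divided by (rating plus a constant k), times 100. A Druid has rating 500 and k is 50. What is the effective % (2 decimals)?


effective% = rating / (rating + k) * 100
= 500 / (500 + 50) * 100
= 500 / 550 * 100
= 0.909091 * 100
= 90.91%

90.91%


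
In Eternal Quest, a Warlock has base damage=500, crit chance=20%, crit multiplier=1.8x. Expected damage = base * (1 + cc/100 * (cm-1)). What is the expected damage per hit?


E[dmg] = base * (1 + crit_chance * (crit_mult - 1))
cc as decimal = 20/100 = 0.2
cm - 1 = 1.8 - 1 = 0.8
Bonus factor = 0.2 * 0.8 = 0.16
Total multiplier = 1 + 0.16 = 1.16
Expected damage = 500 * 1.16 = 580.00

580.00 damage


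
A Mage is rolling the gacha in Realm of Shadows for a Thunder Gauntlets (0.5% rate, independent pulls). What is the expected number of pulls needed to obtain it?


Expected pulls for a geometric distribution = 1/p = 100 / rate%
= 100 / 0.5
= 200.0

200.0 pulls


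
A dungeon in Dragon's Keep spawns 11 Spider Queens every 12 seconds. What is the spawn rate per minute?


Spawns per minute = count * (60 / interval)
= 11 * (60 / 12)
= 11 * 5.0
= 55.0

55.0 per minute


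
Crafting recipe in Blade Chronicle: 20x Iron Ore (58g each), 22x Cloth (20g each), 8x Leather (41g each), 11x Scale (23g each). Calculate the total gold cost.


Cost breakdown:
  Iron Ore: 20 * 58 = 1160
  Cloth: 22 * 20 = 440
  Leather: 8 * 41 = 328
  Scale: 11 * 23 = 253
Total = 1160 + 440 + 328 + 253 = 2181

2181 gold


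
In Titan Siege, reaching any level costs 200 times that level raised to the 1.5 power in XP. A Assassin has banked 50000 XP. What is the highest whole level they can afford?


XP = 200 * level^1.5, so level = (XP / 200)^(1/1.5)
= (50000 / 200)^(1/1.5)
= 250.0^0.6667
= 39.685
Floor: level = 39

level 39


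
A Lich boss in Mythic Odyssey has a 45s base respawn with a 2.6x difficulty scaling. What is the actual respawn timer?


Respawn time = base * multiplier
= 45 * 2.6
= 117.0 seconds

117.0 seconds


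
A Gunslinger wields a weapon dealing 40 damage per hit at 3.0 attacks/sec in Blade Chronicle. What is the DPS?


DPS = damage * attack_speed
= 40 * 3.0
= 120.0

120.0 DPS


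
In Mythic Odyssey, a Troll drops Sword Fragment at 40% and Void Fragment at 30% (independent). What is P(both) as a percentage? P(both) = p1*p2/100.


For independent events, P(both) = P(A) * P(B)
= 40% * 30%
= 1200 / 100 %
= 12.0%

12.0%


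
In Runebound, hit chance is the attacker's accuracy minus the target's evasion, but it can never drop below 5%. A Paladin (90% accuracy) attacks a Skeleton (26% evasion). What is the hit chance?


accuracy - evasion = 90 - 26 = 64
Apply floor: max(64, 5) = 64
Hit chance = 64%

64%


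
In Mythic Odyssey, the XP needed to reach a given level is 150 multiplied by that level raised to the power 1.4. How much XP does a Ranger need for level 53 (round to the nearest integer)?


XP = 150 * level^1.4
Substitute level = 53:
XP = 150 * 53^1.4
= 150 * 259.4097
= 38911

38911 XP


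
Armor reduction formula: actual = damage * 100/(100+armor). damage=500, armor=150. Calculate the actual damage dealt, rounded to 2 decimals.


actual = 500 * 100 / (100 + 150)
= 500 * 100 / 250
= 50000 / 250
= 200.00

200.00 damage


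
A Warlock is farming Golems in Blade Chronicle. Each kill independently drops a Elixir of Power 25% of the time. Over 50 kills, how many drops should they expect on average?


Expected drops = kills * (drop_rate / 100)
= 50 * (25 / 100)
= 50 * 0.25
= 12.5

12.5 drops


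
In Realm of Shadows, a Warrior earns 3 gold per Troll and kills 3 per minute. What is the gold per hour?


Gold per minute = 3 * 3 = 9
Gold per hour = 9 * 60 = 540

540 gold/hour


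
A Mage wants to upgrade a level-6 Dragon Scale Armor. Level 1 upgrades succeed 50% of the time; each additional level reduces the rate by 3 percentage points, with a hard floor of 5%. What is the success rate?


raw_rate = 50 - 3 * (6 - 1)
= 50 - 3 * 5
= 50 - 15
= 35
Apply floor: max(35, 5) = 35%

35%


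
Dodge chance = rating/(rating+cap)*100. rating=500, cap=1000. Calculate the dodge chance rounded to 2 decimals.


dodge% = 500 / (500 + 1000) * 100
= 500 / 1500 * 100
= 0.333333 * 100
= 33.33%

33.33%


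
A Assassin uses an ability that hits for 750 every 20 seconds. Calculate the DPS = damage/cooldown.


DPS = damage / cooldown
= 750 / 20
= 37.50

37.50 DPS


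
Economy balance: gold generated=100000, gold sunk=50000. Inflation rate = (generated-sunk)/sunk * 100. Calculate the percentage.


Net gold = 100000 - 50000 = 50000
Inflation rate = net / sunk * 100 = 50000 / 50000 * 100
= 1.0 * 100
= 100.00%

100.00%


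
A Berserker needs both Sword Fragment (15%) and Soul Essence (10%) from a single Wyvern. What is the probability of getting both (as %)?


For independent events, P(both) = P(A) * P(B)
= 15% * 10%
= 150 / 100 %
= 1.5%

1.5%


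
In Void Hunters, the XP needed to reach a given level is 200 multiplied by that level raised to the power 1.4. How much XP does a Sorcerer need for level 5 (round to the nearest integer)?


XP = 200 * level^1.4
Substitute level = 5:
XP = 200 * 5^1.4
= 200 * 9.5183
= 1904

1904 XP


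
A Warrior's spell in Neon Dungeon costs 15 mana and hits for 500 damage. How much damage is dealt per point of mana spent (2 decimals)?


Efficiency = damage / mana
= 500 / 15
= 33.33

33.33 dmg/mana


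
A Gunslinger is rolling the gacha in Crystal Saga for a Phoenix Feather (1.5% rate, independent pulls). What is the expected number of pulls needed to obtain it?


Expected pulls for a geometric distribution = 1/p = 100 / rate%
= 100 / 1.5
= 66.67

66.67 pulls


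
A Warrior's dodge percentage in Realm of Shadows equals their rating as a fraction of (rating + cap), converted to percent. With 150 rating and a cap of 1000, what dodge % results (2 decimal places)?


dodge% = 150 / (150 + 1000) * 100
= 150 / 1150 * 100
= 0.130435 * 100
= 13.04%

13.04%


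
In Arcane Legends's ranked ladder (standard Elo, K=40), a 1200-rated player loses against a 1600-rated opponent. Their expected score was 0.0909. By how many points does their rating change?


Elo update: delta = K * (S - Ea), where S = 0 (loses)
S - Ea = 0 - 0.0909 = -0.0909
Rating change = 40 * -0.0909
= -3.64

-3.64 rating points


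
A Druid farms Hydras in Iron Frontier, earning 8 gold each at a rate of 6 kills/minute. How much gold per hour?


Gold per minute = 8 * 6 = 48
Gold per hour = 48 * 60 = 2880

2880 gold/hour


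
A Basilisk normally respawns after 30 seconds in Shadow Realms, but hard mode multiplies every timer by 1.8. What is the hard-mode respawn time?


Respawn time = base * multiplier
= 30 * 1.8
= 54.0 seconds

54.0 seconds


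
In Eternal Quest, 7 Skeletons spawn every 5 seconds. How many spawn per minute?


Spawns per minute = count * (60 / interval)
= 7 * (60 / 5)
= 7 * 12.0
= 84.0

84.0 per minute


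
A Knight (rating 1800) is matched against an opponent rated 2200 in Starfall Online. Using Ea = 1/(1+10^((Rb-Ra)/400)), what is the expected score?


Elo expected score: Ea = 1/(1 + 10^((Rb-Ra)/400))
Rb - Ra = 2200 - 1800 = 400
(Rb-Ra)/400 = 400/400 = 1.0
10^1.0 = 10.0
Ea = 1/(1 + 10.0) = 1/11.0 = 0.0909

0.0909
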